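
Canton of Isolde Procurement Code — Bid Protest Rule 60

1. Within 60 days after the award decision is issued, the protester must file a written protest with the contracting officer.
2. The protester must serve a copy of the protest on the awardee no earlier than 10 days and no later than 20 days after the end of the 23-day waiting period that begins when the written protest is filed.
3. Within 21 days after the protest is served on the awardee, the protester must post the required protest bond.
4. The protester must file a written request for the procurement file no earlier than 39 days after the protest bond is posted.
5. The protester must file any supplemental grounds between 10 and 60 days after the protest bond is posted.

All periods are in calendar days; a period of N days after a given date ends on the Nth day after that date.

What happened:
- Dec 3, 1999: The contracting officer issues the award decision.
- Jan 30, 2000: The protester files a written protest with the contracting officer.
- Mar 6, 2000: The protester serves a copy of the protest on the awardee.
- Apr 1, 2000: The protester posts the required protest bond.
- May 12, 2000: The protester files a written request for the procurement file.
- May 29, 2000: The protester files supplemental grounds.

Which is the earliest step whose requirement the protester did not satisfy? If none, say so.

Step 1 — counting 60 days from Dec 3, 1999 (when the award decision is issued) gives a deadline of Feb 1, 2000; completed Jan 30, 2000, before the deadline.
Step 2 — 10 and 20 days from Feb 22, 2000 (end of the 23-day waiting period, which began when the written protest is filed on Jan 30, 2000) are Mar 3, 2000 and Mar 13, 2000 respectively; done Mar 6, 2000 — within the window.
Step 3 — counting 21 days from Mar 6, 2000 (when the protest is served on the awardee) gives a deadline of Mar 27, 2000; not done until Apr 1, 2000, 5 days after the deadline.
The procedure was therefore not followed at step 3.

Step 3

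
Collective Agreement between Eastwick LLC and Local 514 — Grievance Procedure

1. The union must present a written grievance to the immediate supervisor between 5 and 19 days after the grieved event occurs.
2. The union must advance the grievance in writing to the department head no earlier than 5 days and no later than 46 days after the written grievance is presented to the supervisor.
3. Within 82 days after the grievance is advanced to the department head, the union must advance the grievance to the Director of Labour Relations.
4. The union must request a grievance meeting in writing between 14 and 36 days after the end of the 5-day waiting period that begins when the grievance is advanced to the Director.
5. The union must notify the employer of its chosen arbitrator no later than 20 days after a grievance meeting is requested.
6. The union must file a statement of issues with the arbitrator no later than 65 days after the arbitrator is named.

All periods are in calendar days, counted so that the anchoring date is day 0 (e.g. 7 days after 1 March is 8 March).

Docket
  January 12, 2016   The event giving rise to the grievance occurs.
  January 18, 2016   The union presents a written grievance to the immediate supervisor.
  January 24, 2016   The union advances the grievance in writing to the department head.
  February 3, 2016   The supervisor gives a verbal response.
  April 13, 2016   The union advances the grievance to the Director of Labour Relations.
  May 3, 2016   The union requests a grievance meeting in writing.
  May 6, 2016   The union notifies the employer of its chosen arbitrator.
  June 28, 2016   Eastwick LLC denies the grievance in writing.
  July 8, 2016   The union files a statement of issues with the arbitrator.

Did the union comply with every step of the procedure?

Step 1: the window is 5–19 days after January 12, 2016 (when the grieved event occurs), so January 17, 2016 through January 31, 2016; done January 18, 2016 — within the window.
Step 2: the window is 5–46 days after January 18, 2016 (when the written grievance is presented to the supervisor), so January 23, 2016 through March 4, 2016; done January 24, 2016 — within the window.
Step 3: 82 days after January 24, 2016 (when the grievance is advanced to the department head) is April 15, 2016; done April 13, 2016 — timely.
Step 4: the window is 14–36 days after April 18, 2016 (end of the 5-day waiting period, which began when the grievance is advanced to the Director on April 13, 2016), so May 2, 2016 through May 24, 2016; May 3, 2016 falls inside that range.
Step 5: 20 days after May 3, 2016 (when a grievance meeting is requested) is May 23, 2016; completed May 6, 2016, before the deadline.
Step 6: 65 days after May 6, 2016 (when the arbitrator is named) is July 10, 2016; July 8, 2016 is within that limit.

Yes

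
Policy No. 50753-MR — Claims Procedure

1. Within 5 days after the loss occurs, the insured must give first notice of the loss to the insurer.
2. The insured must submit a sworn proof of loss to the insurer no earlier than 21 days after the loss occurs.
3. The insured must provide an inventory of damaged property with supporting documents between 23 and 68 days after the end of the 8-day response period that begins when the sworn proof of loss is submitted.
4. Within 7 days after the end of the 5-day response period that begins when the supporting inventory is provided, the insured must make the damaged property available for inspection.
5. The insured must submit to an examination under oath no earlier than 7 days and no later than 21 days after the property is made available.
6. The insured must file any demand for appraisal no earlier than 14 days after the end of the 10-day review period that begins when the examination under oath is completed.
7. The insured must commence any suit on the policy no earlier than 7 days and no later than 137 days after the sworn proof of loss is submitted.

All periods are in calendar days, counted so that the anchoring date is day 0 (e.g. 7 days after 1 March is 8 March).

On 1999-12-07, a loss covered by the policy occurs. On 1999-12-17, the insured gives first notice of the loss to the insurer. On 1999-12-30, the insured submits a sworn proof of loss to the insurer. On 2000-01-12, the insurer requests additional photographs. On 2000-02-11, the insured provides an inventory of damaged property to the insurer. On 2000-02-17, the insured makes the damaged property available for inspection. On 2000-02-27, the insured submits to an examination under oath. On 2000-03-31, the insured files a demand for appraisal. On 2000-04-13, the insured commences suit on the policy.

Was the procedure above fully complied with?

No

(1) due by 1999-12-07 + 5 days = 1999-12-12; 1999-12-17 misses that deadline by 5 days.
The procedure was therefore not followed at step 1.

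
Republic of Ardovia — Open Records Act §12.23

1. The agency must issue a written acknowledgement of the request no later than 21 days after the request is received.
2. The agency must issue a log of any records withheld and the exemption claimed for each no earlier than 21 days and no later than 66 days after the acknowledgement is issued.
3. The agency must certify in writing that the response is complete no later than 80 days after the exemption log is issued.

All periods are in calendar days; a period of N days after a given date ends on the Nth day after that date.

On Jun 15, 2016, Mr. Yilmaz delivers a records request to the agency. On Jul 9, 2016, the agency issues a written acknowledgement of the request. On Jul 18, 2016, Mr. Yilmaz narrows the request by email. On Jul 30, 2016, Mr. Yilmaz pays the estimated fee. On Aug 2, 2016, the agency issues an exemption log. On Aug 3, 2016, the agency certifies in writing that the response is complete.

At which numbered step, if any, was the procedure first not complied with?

Step 1: 21 days after Jun 15, 2016 (when the request is received) is Jul 6, 2016; not done until Jul 9, 2016, 3 days after the deadline.

Step 1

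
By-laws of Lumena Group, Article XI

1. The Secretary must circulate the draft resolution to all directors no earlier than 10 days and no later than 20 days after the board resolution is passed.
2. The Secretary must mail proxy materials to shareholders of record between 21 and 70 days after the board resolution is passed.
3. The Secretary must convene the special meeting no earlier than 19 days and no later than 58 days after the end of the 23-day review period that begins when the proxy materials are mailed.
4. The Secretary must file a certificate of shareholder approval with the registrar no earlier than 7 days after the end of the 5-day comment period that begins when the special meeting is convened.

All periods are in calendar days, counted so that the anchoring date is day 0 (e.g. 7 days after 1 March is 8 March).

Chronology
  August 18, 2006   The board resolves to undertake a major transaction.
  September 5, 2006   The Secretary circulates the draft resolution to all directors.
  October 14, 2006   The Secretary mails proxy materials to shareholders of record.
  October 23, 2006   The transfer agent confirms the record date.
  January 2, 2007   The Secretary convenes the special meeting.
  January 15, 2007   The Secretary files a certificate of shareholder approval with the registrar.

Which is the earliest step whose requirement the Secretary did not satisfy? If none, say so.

None — every step was satisfied

Step 1 — 10 and 20 days from August 18, 2006 (when the board resolution is passed) are August 28, 2006 and September 7, 2006 respectively; September 5, 2006 falls inside that range.
Step 2 — 21 and 70 days from August 18, 2006 (when the board resolution is passed) are September 8, 2006 and October 27, 2006 respectively; done October 14, 2006, which is between those dates.
Step 3 — 19 and 58 days from November 6, 2006 (end of the 23-day review period, which began when the proxy materials are mailed on October 14, 2006) are November 25, 2006 and January 3, 2007 respectively; January 2, 2007 falls inside that range.
Step 4 — must wait 7 days from January 7, 2007 (end of the 5-day comment period, which began when the special meeting is convened on January 2, 2007), so not before January 14, 2007; done January 15, 2007 — permitted.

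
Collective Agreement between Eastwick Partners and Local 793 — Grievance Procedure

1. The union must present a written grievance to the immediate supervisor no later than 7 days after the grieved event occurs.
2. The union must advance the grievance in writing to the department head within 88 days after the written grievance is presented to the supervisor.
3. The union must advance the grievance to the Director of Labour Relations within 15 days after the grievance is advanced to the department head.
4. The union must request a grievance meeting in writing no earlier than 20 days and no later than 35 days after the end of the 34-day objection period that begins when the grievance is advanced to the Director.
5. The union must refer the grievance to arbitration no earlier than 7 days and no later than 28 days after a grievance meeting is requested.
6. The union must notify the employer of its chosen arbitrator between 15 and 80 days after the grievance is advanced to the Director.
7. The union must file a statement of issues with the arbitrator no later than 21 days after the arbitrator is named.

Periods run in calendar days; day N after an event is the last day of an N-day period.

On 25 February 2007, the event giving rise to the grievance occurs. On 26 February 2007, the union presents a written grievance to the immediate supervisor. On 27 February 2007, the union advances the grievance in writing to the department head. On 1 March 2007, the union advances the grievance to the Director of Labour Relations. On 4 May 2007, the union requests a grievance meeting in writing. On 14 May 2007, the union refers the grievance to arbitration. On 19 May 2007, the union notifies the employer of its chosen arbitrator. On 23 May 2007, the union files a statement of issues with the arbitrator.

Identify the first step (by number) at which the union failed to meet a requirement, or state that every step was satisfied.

Step 1: 7 days after 25 February 2007 (when the grieved event occurs) is 4 March 2007; completed 26 February 2007, before the deadline.
Step 2: 88 days after 26 February 2007 (when the written grievance is presented to the supervisor) is 25 May 2007; completed 27 February 2007, before the deadline.
Step 3: 15 days after 27 February 2007 (when the grievance is advanced to the department head) is 14 March 2007; done 1 March 2007 — timely.
Step 4: the window is 20–35 days after 4 April 2007 (end of the 34-day objection period, which began when the grievance is advanced to the Director on 1 March 2007), so 24 April 2007 through 9 May 2007; done 4 May 2007 — within the window.
Step 5: the window is 7–28 days after 4 May 2007 (when a grievance meeting is requested), so 11 May 2007 through 1 June 2007; 14 May 2007 falls inside that range.
Step 6: the window is 15–80 days after 1 March 2007 (when the grievance is advanced to the Director), so 16 March 2007 through 20 May 2007; 19 May 2007 falls inside that range.
Step 7: 21 days after 19 May 2007 (when the arbitrator is named) is 9 June 2007; completed 23 May 2007, before the deadline.

None — every step was satisfied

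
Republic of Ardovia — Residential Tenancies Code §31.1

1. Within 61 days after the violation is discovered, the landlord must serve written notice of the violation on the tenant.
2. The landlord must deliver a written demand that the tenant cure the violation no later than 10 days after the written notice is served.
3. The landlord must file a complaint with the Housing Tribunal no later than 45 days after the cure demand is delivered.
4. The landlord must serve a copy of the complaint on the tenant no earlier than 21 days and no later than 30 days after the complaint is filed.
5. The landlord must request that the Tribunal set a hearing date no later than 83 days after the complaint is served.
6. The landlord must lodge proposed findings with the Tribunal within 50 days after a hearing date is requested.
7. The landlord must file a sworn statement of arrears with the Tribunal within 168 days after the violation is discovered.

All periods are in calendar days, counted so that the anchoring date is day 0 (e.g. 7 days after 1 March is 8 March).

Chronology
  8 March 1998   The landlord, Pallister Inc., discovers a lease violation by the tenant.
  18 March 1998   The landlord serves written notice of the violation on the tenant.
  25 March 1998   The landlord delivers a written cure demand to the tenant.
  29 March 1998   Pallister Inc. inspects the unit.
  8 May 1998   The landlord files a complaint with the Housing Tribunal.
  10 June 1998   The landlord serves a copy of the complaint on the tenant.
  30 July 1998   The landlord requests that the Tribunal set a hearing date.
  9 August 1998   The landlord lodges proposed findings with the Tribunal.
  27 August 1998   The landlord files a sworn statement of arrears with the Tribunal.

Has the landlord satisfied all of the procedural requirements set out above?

Step 1 — counting 61 days from 8 March 1998 (when the violation is discovered) gives a deadline of 8 May 1998; completed 18 March 1998, before the deadline.
Step 2 — counting 10 days from 18 March 1998 (when the written notice is served) gives a deadline of 28 March 1998; completed 25 March 1998, before the deadline.
Step 3 — counting 45 days from 25 March 1998 (when the cure demand is delivered) gives a deadline of 9 May 1998; 8 May 1998 is within that limit.
Step 4 — 21 and 30 days from 8 May 1998 (when the complaint is filed) are 29 May 1998 and 7 June 1998 respectively; 10 June 1998 is 3 days past the end of the window.

No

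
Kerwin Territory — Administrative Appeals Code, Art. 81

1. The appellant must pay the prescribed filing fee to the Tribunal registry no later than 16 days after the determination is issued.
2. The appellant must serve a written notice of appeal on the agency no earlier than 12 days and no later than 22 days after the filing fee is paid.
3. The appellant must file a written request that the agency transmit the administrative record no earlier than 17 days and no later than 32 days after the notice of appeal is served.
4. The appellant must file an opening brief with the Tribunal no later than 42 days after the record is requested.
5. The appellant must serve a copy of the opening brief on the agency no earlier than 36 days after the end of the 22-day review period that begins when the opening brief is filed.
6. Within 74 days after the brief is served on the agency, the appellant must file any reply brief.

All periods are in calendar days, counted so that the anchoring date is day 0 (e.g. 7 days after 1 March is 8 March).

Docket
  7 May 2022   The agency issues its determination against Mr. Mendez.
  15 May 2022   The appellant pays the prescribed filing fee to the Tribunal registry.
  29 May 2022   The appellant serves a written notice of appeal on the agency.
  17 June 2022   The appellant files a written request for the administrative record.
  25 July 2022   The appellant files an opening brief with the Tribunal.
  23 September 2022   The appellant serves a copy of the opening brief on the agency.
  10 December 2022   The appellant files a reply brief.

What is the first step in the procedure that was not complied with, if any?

Step 1 — counting 16 days from 7 May 2022 (when the determination is issued) gives a deadline of 23 May 2022; done 15 May 2022 — timely.
Step 2 — 12 and 22 days from 15 May 2022 (when the filing fee is paid) are 27 May 2022 and 6 June 2022 respectively; 29 May 2022 falls inside that range.
Step 3 — 17 and 32 days from 29 May 2022 (when the notice of appeal is served) are 15 June 2022 and 30 June 2022 respectively; 17 June 2022 falls inside that range.
Step 4 — counting 42 days from 17 June 2022 (when the record is requested) gives a deadline of 29 July 2022; completed 25 July 2022, before the deadline.
Step 5 — must wait 36 days from 16 August 2022 (end of the 22-day review period, which began when the opening brief is filed on 25 July 2022), so not before 21 September 2022; done 23 September 2022, after the minimum wait.
Step 6 — counting 74 days from 23 September 2022 (when the brief is served on the agency) gives a deadline of 6 December 2022; done 10 December 2022 — 4 days late.
No need to go further; step 6 was not satisfied.

Step 6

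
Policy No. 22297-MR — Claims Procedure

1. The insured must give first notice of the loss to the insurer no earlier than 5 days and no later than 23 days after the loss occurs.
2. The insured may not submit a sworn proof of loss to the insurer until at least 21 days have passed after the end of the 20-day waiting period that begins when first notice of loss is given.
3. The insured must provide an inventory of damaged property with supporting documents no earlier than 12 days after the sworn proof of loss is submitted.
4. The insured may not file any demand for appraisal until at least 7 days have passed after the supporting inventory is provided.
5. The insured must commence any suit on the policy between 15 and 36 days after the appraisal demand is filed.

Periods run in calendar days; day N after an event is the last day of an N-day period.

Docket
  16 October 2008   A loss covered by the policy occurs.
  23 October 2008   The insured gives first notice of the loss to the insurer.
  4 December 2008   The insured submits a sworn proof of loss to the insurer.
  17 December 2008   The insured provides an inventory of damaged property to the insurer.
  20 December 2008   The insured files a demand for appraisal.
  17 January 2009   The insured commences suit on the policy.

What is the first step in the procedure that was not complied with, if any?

Step 1: the window is 5–23 days after 16 October 2008 (when the loss occurs), so 21 October 2008 through 8 November 2008; done 23 October 2008, which is between those dates.
Step 2: the earliest permitted date is 21 days after 12 November 2008 (end of the 20-day waiting period, which began when first notice of loss is given on 23 October 2008), i.e. 3 December 2008; 4 December 2008 is on or after that date.
Step 3: the earliest permitted date is 12 days after 4 December 2008 (when the sworn proof of loss is submitted), i.e. 16 December 2008; 17 December 2008 is on or after that date.
Step 4: the earliest permitted date is 7 days after 17 December 2008 (when the supporting inventory is provided), i.e. 24 December 2008; 20 December 2008 is 4 days before the earliest permitted date.
The analysis stops there.

Step 4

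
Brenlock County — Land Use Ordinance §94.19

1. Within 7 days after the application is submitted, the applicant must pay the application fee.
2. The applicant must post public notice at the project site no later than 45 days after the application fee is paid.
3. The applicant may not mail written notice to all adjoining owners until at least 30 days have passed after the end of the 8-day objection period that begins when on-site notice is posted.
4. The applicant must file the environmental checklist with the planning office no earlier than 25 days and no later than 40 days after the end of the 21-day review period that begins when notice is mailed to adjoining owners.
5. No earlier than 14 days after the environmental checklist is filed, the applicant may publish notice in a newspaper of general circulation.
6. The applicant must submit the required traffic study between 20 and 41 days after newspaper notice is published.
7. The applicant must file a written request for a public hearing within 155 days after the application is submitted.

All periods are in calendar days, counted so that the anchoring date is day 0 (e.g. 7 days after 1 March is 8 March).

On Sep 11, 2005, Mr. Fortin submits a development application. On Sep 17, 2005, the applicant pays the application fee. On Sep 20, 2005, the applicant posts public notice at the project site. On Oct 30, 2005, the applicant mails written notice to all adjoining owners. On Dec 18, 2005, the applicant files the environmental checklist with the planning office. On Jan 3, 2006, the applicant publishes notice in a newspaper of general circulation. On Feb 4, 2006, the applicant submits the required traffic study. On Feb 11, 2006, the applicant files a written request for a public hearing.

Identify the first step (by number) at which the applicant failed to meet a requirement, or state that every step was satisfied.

None — every step was satisfied

Step 1: 7 days after Sep 11, 2005 (when the application is submitted) is Sep 18, 2005; done Sep 17, 2005 — timely.
Step 2: 45 days after Sep 17, 2005 (when the application fee is paid) is Nov 1, 2005; done Sep 20, 2005 — timely.
Step 3: the earliest permitted date is 30 days after Sep 28, 2005 (end of the 8-day objection period, which began when on-site notice is posted on Sep 20, 2005), i.e. Oct 28, 2005; Oct 30, 2005 is on or after that date.
Step 4: the window is 25–40 days after Nov 20, 2005 (end of the 21-day review period, which began when notice is mailed to adjoining owners on Oct 30, 2005), so Dec 15, 2005 through Dec 30, 2005; Dec 18, 2005 falls inside that range.
Step 5: the earliest permitted date is 14 days after Dec 18, 2005 (when the environmental checklist is filed), i.e. Jan 1, 2006; Jan 3, 2006 is on or after that date.
Step 6: the window is 20–41 days after Jan 3, 2006 (when newspaper notice is published), so Jan 23, 2006 through Feb 13, 2006; done Feb 4, 2006, which is between those dates.
Step 7: 155 days after Sep 11, 2005 (when the application is submitted) is Feb 13, 2006; done Feb 11, 2006 — timely.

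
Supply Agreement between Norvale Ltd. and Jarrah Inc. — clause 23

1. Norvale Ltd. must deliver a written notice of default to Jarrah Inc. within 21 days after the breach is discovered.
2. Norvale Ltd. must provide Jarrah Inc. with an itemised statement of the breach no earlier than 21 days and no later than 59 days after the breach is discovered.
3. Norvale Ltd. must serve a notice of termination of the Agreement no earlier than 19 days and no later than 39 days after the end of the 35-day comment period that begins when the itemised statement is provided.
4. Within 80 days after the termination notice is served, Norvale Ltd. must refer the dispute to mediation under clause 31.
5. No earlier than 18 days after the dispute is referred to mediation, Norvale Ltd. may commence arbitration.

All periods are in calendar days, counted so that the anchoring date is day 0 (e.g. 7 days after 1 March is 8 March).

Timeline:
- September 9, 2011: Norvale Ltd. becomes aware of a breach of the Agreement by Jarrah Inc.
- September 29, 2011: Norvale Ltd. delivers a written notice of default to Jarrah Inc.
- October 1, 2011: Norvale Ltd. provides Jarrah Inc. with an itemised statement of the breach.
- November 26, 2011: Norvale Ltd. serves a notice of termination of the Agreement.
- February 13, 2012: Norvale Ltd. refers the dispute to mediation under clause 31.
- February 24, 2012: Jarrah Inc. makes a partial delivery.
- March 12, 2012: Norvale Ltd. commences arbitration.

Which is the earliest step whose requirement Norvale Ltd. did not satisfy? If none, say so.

Step 1 — counting 21 days from September 9, 2011 (when the breach is discovered) gives a deadline of September 30, 2011; completed September 29, 2011, before the deadline.
Step 2 — 21 and 59 days from September 9, 2011 (when the breach is discovered) are September 30, 2011 and November 7, 2011 respectively; done October 1, 2011, which is between those dates.
Step 3 — 19 and 39 days from November 5, 2011 (end of the 35-day comment period, which began when the itemised statement is provided on October 1, 2011) are November 24, 2011 and December 14, 2011 respectively; November 26, 2011 falls inside that range.
Step 4 — counting 80 days from November 26, 2011 (when the termination notice is served) gives a deadline of February 14, 2012; done February 13, 2012 — timely.
Step 5 — must wait 18 days from February 13, 2012 (when the dispute is referred to mediation), so not before March 2, 2012; done March 12, 2012, after the minimum wait.

None — every step was satisfied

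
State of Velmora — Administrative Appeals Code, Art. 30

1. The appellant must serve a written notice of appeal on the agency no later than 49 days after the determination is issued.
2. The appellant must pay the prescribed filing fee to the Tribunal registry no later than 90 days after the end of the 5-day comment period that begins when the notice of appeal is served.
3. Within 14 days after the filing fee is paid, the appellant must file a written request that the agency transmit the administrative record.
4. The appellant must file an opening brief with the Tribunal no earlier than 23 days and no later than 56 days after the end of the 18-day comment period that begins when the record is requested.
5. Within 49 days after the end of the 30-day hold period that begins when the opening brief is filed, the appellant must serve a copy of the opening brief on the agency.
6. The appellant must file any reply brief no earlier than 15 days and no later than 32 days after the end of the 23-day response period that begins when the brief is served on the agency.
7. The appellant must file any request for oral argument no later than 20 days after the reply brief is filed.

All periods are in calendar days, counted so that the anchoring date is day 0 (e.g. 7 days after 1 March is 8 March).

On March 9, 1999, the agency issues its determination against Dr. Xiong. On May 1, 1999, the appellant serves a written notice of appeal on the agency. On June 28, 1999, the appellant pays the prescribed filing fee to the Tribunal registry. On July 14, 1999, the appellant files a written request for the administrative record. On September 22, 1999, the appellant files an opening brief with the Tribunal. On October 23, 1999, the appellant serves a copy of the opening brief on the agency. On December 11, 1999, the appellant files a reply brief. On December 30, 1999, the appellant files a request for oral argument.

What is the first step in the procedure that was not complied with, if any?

Step 1

Step 1: 49 days after March 9, 1999 (when the determination is issued) is April 27, 1999; May 1, 1999 misses that deadline by 4 days.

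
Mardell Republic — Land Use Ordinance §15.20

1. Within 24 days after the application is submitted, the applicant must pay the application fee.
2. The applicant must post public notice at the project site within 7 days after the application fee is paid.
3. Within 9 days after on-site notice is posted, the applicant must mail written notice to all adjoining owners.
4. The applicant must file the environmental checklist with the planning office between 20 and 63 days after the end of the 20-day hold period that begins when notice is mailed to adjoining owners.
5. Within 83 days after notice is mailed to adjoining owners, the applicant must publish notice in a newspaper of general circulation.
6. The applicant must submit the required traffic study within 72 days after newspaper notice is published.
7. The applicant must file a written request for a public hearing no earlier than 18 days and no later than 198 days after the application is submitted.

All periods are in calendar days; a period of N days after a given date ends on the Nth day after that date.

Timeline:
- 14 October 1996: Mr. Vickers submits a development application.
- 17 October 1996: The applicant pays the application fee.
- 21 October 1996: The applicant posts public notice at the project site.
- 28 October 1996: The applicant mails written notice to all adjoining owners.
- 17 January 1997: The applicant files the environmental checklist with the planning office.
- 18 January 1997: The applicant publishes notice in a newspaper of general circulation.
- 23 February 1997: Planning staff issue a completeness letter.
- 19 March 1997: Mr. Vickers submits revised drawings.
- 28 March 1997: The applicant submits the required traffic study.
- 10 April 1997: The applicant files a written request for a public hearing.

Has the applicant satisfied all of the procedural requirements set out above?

Yes

(1) due by 14 October 1996 + 24 days = 7 November 1996; done 17 October 1996 — timely.
(2) due by 17 October 1996 + 7 days = 24 October 1996; done 21 October 1996 — timely.
(3) due by 21 October 1996 + 9 days = 30 October 1996; done 28 October 1996 — timely.
(4) the permitted window runs from 17 November 1996 + 20 = 7 December 1996 to 17 November 1996 + 63 = 19 January 1997; done 17 January 1997, which is between those dates.
(5) due by 28 October 1996 + 83 days = 19 January 1997; done 18 January 1997 — timely.
(6) due by 18 January 1997 + 72 days = 31 March 1997; done 28 March 1997 — timely.
(7) the permitted window runs from 14 October 1996 + 18 = 1 November 1996 to 14 October 1996 + 198 = 30 April 1997; done 10 April 1997, which is between those dates.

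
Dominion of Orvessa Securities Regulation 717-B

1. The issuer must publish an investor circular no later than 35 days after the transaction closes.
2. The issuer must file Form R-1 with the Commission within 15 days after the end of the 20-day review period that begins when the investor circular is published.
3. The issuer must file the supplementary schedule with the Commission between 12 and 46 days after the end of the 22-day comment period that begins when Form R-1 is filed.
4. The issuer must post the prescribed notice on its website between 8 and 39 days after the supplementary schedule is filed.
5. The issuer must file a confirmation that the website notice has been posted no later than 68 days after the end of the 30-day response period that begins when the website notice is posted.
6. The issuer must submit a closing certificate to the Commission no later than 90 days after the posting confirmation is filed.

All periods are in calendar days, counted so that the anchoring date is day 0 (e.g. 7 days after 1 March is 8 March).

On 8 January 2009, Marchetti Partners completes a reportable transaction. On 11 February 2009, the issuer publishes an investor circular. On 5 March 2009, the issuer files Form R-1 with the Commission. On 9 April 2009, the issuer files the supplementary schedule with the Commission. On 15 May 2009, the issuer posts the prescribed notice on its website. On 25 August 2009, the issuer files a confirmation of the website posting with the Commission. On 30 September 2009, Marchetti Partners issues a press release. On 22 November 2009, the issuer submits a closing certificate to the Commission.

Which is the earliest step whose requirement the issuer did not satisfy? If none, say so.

Step 5

Step 1 — counting 35 days from 8 January 2009 (when the transaction closes) gives a deadline of 12 February 2009; completed 11 February 2009, before the deadline.
Step 2 — counting 15 days from 3 March 2009 (end of the 20-day review period, which began when the investor circular is published on 11 February 2009) gives a deadline of 18 March 2009; done 5 March 2009 — timely.
Step 3 — 12 and 46 days from 27 March 2009 (end of the 22-day comment period, which began when Form R-1 is filed on 5 March 2009) are 8 April 2009 and 12 May 2009 respectively; 9 April 2009 falls inside that range.
Step 4 — 8 and 39 days from 9 April 2009 (when the supplementary schedule is filed) are 17 April 2009 and 18 May 2009 respectively; done 15 May 2009, which is between those dates.
Step 5 — counting 68 days from 14 June 2009 (end of the 30-day response period, which began when the website notice is posted on 15 May 2009) gives a deadline of 21 August 2009; not done until 25 August 2009, 4 days after the deadline.
The procedure was therefore not followed at step 5.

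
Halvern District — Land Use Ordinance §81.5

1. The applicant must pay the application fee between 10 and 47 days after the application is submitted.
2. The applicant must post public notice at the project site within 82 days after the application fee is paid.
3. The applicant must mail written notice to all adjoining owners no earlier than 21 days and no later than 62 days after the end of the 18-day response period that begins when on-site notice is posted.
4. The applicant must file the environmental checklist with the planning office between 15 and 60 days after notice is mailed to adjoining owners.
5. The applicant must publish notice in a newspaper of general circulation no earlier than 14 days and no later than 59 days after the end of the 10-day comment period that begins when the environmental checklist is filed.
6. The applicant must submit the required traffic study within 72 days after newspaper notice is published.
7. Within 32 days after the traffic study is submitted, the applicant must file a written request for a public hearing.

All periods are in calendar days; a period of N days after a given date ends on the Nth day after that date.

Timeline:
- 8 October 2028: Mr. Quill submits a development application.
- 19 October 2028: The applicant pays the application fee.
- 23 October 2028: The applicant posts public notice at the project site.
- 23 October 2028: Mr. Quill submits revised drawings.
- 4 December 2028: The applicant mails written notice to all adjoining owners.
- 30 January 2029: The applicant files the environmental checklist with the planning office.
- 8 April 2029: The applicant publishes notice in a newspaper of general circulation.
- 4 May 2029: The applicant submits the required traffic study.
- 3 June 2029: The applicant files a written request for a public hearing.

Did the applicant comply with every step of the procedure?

Yes

Step 1: the window is 10–47 days after 8 October 2028 (when the application is submitted), so 18 October 2028 through 24 November 2028; 19 October 2028 falls inside that range.
Step 2: 82 days after 19 October 2028 (when the application fee is paid) is 9 January 2029; 23 October 2028 is within that limit.
Step 3: the window is 21–62 days after 10 November 2028 (end of the 18-day response period, which began when on-site notice is posted on 23 October 2028), so 1 December 2028 through 11 January 2029; done 4 December 2028, which is between those dates.
Step 4: the window is 15–60 days after 4 December 2028 (when notice is mailed to adjoining owners), so 19 December 2028 through 2 February 2029; 30 January 2029 falls inside that range.
Step 5: the window is 14–59 days after 9 February 2029 (end of the 10-day comment period, which began when the environmental checklist is filed on 30 January 2029), so 23 February 2029 through 9 April 2029; done 8 April 2029, which is between those dates.
Step 6: 72 days after 8 April 2029 (when newspaper notice is published) is 19 June 2029; done 4 May 2029 — timely.
Step 7: 32 days after 4 May 2029 (when the traffic study is submitted) is 5 June 2029; done 3 June 2029 — timely.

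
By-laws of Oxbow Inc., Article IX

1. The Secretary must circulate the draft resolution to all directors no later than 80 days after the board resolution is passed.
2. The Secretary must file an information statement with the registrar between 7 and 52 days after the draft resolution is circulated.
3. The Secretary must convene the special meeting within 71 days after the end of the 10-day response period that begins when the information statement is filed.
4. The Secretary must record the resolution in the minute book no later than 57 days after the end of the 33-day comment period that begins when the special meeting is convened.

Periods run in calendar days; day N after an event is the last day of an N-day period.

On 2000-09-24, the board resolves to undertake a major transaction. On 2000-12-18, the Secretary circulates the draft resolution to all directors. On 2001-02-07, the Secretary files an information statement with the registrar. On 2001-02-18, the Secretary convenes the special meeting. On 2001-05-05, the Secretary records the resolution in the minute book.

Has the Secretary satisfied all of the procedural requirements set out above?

(1) due by 2000-09-24 + 80 days = 2000-12-13; done 2000-12-18 — 5 days late.
That is the first point of non-compliance.

No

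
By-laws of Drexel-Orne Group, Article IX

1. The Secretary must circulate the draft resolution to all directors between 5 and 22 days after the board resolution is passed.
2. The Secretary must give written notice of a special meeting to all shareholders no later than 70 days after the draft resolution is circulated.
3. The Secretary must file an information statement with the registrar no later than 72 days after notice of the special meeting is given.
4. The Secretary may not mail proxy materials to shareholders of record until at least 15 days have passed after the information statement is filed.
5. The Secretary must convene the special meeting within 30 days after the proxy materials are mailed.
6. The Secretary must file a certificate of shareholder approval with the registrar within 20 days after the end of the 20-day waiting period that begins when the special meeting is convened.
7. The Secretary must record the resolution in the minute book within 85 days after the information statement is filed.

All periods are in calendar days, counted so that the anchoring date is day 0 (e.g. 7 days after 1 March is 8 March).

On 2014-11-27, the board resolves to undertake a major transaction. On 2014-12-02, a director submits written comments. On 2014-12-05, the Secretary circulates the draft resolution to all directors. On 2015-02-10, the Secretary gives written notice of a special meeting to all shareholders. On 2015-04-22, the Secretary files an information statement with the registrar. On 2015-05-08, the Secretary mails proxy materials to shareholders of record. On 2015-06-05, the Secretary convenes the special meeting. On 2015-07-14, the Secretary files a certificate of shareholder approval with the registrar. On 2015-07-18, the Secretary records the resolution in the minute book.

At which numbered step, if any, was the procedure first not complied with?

Step 1: the window is 5–22 days after 2014-11-27 (when the board resolution is passed), so 2014-12-02 through 2014-12-19; done 2014-12-05 — within the window.
Step 2: 70 days after 2014-12-05 (when the draft resolution is circulated) is 2015-02-13; completed 2015-02-10, before the deadline.
Step 3: 72 days after 2015-02-10 (when notice of the special meeting is given) is 2015-04-23; 2015-04-22 is within that limit.
Step 4: the earliest permitted date is 15 days after 2015-04-22 (when the information statement is filed), i.e. 2015-05-07; done 2015-05-08, after the minimum wait.
Step 5: 30 days after 2015-05-08 (when the proxy materials are mailed) is 2015-06-07; done 2015-06-05 — timely.
Step 6: 20 days after 2015-06-25 (end of the 20-day waiting period, which began when the special meeting is convened on 2015-06-05) is 2015-07-15; 2015-07-14 is within that limit.
Step 7: 85 days after 2015-04-22 (when the information statement is filed) is 2015-07-16; 2015-07-18 misses that deadline by 2 days.
Later steps need not be reached.

Step 7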